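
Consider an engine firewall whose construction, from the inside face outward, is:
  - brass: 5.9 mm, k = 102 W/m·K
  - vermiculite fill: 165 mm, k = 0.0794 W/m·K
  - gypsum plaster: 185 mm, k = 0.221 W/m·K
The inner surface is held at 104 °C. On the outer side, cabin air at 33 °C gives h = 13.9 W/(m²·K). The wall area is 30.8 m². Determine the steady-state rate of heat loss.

Treating each layer as a thermal resistance in series:
R_brass = L/(kA) = 0.0059/(102×30.8) = 1.878×10^-6 K/W
R_vermiculite fill = L/(kA) = 0.165/(0.0794×30.8) = 0.06747 K/W
R_gypsum plaster = L/(kA) = 0.185/(0.221×30.8) = 0.02718 K/W
R_outer film = 1/(h_o·A) = 1/(13.9×30.8) = 0.002336 K/W
R_total = 0.09699 K/W
Q = ΔT / R_total = 71 / 0.09699

Q ≈ 732 W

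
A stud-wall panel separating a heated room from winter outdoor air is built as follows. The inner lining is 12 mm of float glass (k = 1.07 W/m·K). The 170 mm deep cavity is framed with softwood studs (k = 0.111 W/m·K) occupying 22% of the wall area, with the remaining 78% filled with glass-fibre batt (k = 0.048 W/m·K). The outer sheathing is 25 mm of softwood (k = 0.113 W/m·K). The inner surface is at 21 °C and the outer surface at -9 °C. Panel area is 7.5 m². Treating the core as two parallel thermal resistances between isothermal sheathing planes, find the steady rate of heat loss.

Q ≈ 75.5 W

Sheathing layers in series; stud and cavity paths in parallel between them.
R_inner = 0.012/(1.07×7.5) = 0.001495 K/W
R_stud  = 0.17/(0.111×0.22×7.5) = 0.9282 K/W
R_cav   = 0.17/(0.048×0.78×7.5) = 0.6054 K/W
1/R_core = 1/R_stud + 1/R_cav → R_core = 0.3664 K/W
R_outer = 0.025/(0.113×7.5) = 0.0295 K/W
R_total = 0.3974 K/W
Q = ΔT/R_total = 30/0.3974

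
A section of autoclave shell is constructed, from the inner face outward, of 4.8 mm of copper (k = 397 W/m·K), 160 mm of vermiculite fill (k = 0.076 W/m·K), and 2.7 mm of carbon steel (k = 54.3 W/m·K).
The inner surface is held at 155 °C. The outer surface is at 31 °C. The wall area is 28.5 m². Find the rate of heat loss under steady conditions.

Q ≈ 1680 W

Thermal resistances in series:
R_copper = L/(kA) = 0.0048/(397×28.5) = 4.242×10^-7 K/W
R_vermiculite fill = L/(kA) = 0.16/(0.076×28.5) = 0.07387 K/W
R_carbon steel = L/(kA) = 0.0027/(54.3×28.5) = 1.745×10^-6 K/W
R_total = 0.07387 K/W
Q = ΔT / R_total = 124 / 0.07387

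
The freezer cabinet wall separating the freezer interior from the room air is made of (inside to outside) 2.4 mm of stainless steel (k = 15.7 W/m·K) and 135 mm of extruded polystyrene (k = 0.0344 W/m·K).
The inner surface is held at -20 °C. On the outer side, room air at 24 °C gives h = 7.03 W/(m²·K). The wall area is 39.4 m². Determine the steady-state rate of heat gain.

Thermal resistances in series:
R_stainless steel = L/(kA) = 0.0024/(15.7×39.4) = 3.88×10^-6 K/W
R_extruded polystyrene = L/(kA) = 0.135/(0.0344×39.4) = 0.0996 K/W
R_outer film = 1/(h_o·A) = 1/(7.03×39.4) = 0.00361 K/W
R_total = 0.1032 K/W
Q = ΔT / R_total = 44 / 0.1032

Q ≈ 426 W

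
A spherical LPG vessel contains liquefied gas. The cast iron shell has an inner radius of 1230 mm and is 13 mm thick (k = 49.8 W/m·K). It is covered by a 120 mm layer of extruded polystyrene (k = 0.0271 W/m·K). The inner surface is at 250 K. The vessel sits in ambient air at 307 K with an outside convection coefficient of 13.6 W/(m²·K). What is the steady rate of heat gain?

Q ≈ 270 W

Radial (spherical) resistances in series:
R_cast iron shell = (1/1.23 − 1/1.243)/(4π×49.8) = 1.359×10^-5 K/W
R_extruded polystyrene = (1/1.243 − 1/1.363)/(4π×0.0271) = 0.208 K/W
R_outer film = 1/(h·4πr_o²) = 1/(13.6×4π×1.363²) = 0.00315 K/W
R_total = 0.2111 K/W
Q = ΔT/R_total = 57/0.2111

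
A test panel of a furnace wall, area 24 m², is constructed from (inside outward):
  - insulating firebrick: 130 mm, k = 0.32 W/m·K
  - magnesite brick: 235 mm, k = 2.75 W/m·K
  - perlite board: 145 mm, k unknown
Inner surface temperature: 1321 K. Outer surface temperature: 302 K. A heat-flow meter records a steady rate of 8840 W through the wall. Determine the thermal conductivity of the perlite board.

k ≈ 0.0637 W/(m·K)

Treating each layer as a thermal resistance in series:
R_insulating firebrick = L/(kA) = 0.13/(0.32×24) = 0.01693 K/W
R_magnesite brick = L/(kA) = 0.235/(2.75×24) = 0.003561 K/W
Sum of known resistances R_other = 0.02049 K/W
Total R = ΔT/Q = 1019/8840 = 0.1153 K/W
R_perlite board = R_total − R_other = 0.09478 K/W
k = L/(R·A) = 0.145/(0.09478×24)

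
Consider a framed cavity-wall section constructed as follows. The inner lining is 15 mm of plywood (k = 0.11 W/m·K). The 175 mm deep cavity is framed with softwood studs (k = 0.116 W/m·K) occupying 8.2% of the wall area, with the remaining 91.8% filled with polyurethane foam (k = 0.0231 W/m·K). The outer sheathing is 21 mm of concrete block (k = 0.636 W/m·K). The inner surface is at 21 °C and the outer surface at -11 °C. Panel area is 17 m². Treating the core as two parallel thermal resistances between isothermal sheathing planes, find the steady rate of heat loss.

Sheathing layers in series; stud and cavity paths in parallel between them.
R_inner = 0.015/(0.11×17) = 0.008021 K/W
R_stud  = 0.175/(0.116×0.082×17) = 1.082 K/W
R_cav   = 0.175/(0.0231×0.918×17) = 0.4854 K/W
1/R_core = 1/R_stud + 1/R_cav → R_core = 0.3351 K/W
R_outer = 0.021/(0.636×17) = 0.001942 K/W
R_total = 0.3451 K/W
Q = ΔT/R_total = 32/0.3451

Q ≈ 92.7 W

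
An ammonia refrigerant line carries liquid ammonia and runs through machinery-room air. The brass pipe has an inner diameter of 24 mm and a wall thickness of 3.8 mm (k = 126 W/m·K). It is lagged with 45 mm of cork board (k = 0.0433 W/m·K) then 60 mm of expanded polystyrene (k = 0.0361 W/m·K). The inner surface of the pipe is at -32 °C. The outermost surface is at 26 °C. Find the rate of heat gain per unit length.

q′ ≈ 7.27 W/m

Per-layer cylindrical resistances, series-summed:
R_brass pipe wall = ln(15.8/12)/(2π×126×1) = 3.475×10^-4 K/W
R_cork board = ln(60.8/15.8)/(2π×0.0433×1) = 4.953 K/W
R_expanded polystyrene = ln(120.8/60.8)/(2π×0.0361×1) = 3.027 K/W
R_total = 7.98 K/W
Q = ΔT/R_total = 58/7.98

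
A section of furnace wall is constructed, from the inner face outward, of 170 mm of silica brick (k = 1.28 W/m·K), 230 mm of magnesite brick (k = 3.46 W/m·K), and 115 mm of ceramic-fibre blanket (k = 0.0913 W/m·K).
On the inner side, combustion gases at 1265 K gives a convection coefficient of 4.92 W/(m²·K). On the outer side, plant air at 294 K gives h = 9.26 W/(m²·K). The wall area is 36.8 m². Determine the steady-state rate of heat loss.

Q ≈ 20200 W

Treating each layer as a thermal resistance in series:
R_inner film = 1/(h_i·A) = 1/(4.92×36.8) = 0.005523 K/W
R_silica brick = L/(kA) = 0.17/(1.28×36.8) = 0.003609 K/W
R_magnesite brick = L/(kA) = 0.23/(3.46×36.8) = 0.001806 K/W
R_ceramic-fibre blanket = L/(kA) = 0.115/(0.0913×36.8) = 0.03423 K/W
R_outer film = 1/(h_o·A) = 1/(9.26×36.8) = 0.002935 K/W
R_total = 0.0481 K/W
Q = ΔT / R_total = 971 / 0.0481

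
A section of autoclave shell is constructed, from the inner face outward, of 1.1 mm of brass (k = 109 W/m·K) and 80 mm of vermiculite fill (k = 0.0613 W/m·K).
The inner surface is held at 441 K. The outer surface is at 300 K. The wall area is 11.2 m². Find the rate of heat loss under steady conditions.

Model the wall as resistances in series:
R_brass = L/(kA) = 0.0011/(109×11.2) = 9.01×10^-7 K/W
R_vermiculite fill = L/(kA) = 0.08/(0.0613×11.2) = 0.1165 K/W
R_total = 0.1165 K/W
Q = ΔT / R_total = 141 / 0.1165

Q ≈ 1210 W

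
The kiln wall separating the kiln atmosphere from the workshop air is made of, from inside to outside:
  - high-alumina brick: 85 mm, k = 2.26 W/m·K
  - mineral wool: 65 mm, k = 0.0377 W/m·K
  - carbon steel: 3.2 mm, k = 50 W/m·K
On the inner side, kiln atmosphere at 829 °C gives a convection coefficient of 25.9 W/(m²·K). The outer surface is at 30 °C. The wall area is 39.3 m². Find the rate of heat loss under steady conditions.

Q ≈ 17400 W

Thermal resistances in series:
R_inner film = 1/(h_i·A) = 1/(25.9×39.3) = 9.824×10^-4 K/W
R_high-alumina brick = L/(kA) = 0.085/(2.26×39.3) = 9.57×10^-4 K/W
R_mineral wool = L/(kA) = 0.065/(0.0377×39.3) = 0.04387 K/W
R_carbon steel = L/(kA) = 0.0032/(50×39.3) = 1.628×10^-6 K/W
R_total = 0.04581 K/W
Q = ΔT / R_total = 799 / 0.04581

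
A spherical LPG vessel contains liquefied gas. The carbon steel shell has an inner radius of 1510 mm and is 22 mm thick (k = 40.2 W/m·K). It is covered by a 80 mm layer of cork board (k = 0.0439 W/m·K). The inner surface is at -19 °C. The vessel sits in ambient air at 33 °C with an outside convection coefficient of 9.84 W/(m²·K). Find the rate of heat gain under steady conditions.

Spherical conduction: R = (1/r_in − 1/r_out)/(4πk) per layer; series-sum.
R_carbon steel shell = (1/1.51 − 1/1.532)/(4π×40.2) = 1.883×10^-5 K/W
R_cork board = (1/1.532 − 1/1.612)/(4π×0.0439) = 0.05872 K/W
R_outer film = 1/(h·4πr_o²) = 1/(9.84×4π×1.612²) = 0.003112 K/W
R_total = 0.06185 K/W
Q = ΔT/R_total = 52/0.06185

Q ≈ 841 W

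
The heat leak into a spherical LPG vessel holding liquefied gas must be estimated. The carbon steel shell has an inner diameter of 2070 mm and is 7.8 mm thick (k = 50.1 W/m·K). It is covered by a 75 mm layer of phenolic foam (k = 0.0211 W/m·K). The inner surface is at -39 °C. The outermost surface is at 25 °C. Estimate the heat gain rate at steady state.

Q ≈ 264 W

Radial (spherical) resistances in series:
R_carbon steel shell = (1/1.035 − 1/1.0428)/(4π×50.1) = 1.148×10^-5 K/W
R_phenolic foam = (1/1.0428 − 1/1.1178)/(4π×0.0211) = 0.2427 K/W
R_total = 0.2427 K/W
Q = ΔT/R_total = 64/0.2427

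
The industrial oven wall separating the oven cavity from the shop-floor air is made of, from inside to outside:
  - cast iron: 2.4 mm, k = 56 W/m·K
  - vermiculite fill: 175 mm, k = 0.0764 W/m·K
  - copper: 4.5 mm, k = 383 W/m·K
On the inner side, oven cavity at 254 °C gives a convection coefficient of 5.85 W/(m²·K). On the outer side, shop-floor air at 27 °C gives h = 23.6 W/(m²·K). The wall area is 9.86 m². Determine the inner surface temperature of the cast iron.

T ≈ 239 °C

Using the resistance-network approach (series):
R_inner film = 1/(h_i·A) = 1/(5.85×9.86) = 0.01734 K/W
R_cast iron = L/(kA) = 0.0024/(56×9.86) = 4.347×10^-6 K/W
R_vermiculite fill = L/(kA) = 0.175/(0.0764×9.86) = 0.2323 K/W
R_copper = L/(kA) = 0.0045/(383×9.86) = 1.192×10^-6 K/W
R_outer film = 1/(h_o·A) = 1/(23.6×9.86) = 0.004297 K/W
R_total = 0.2539 K/W;  Q = ΔT/R_total = 227/0.2539 = 893.9 W
T_interface = T_inner − Q·ΣR(inner→interface) = 254 − 894×0.01734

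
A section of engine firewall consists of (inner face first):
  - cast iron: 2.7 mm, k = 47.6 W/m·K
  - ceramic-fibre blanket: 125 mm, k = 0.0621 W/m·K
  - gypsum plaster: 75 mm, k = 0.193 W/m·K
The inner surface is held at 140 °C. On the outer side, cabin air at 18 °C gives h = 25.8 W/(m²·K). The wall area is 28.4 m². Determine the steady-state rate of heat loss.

Q ≈ 1420 W

Series thermal resistances:
R_cast iron = L/(kA) = 0.0027/(47.6×28.4) = 1.997×10^-6 K/W
R_ceramic-fibre blanket = L/(kA) = 0.125/(0.0621×28.4) = 0.07088 K/W
R_gypsum plaster = L/(kA) = 0.075/(0.193×28.4) = 0.01368 K/W
R_outer film = 1/(h_o·A) = 1/(25.8×28.4) = 0.001365 K/W
R_total = 0.08593 K/W
Q = ΔT / R_total = 122 / 0.08593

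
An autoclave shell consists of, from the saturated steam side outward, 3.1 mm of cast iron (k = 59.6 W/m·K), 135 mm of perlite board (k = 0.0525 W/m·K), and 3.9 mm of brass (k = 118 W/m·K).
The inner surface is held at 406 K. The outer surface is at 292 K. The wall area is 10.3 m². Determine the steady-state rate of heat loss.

Using the resistance-network approach (series):
R_cast iron = L/(kA) = 0.0031/(59.6×10.3) = 5.05×10^-6 K/W
R_perlite board = L/(kA) = 0.135/(0.0525×10.3) = 0.2497 K/W
R_brass = L/(kA) = 0.0039/(118×10.3) = 3.209×10^-6 K/W
R_total = 0.2497 K/W
Q = ΔT / R_total = 114 / 0.2497

Q ≈ 457 W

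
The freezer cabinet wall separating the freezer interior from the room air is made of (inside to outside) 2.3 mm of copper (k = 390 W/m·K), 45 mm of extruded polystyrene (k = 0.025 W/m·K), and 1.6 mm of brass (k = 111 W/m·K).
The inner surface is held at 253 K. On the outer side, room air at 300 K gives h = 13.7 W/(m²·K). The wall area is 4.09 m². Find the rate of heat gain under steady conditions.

Q ≈ 103 W

Using the resistance-network approach (series):
R_copper = L/(kA) = 0.0023/(390×4.09) = 1.442×10^-6 K/W
R_extruded polystyrene = L/(kA) = 0.045/(0.025×4.09) = 0.4401 K/W
R_brass = L/(kA) = 0.0016/(111×4.09) = 3.524×10^-6 K/W
R_outer film = 1/(h_o·A) = 1/(13.7×4.09) = 0.01785 K/W
R_total = 0.4579 K/W
Q = ΔT / R_total = 47 / 0.4579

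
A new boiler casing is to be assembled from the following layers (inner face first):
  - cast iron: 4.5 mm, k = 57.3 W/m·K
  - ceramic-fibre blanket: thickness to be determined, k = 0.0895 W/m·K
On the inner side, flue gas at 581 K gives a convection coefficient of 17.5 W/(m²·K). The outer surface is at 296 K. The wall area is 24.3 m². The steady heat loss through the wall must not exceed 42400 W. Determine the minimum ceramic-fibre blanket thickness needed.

Treating each layer as a thermal resistance in series:
R_inner film = 1/(h_i·A) = 1/(17.5×24.3) = 0.002352 K/W
R_cast iron = L/(kA) = 0.0045/(57.3×24.3) = 3.232×10^-6 K/W
Sum of the known resistances R_other = 0.002355 K/W
Required total resistance R_tot = ΔT/Q_allow = 285/42400 = 0.006722 K/W
R_ceramic-fibre blanket = R_tot − R_other = 0.004367 K/W
L = R·k·A = 0.004367×0.0895×24.3

L ≈ 9.5 mm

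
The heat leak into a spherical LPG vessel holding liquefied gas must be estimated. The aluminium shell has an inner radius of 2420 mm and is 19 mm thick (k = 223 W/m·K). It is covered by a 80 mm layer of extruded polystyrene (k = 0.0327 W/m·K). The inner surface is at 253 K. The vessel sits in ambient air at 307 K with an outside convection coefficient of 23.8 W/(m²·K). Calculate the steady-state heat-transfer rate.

Spherical conduction: R = (1/r_in − 1/r_out)/(4πk) per layer; series-sum.
R_aluminium shell = (1/2.42 − 1/2.439)/(4π×223) = 1.149×10^-6 K/W
R_extruded polystyrene = (1/2.439 − 1/2.519)/(4π×0.0327) = 0.03169 K/W
R_outer film = 1/(h·4πr_o²) = 1/(23.8×4π×2.519²) = 5.269×10^-4 K/W
R_total = 0.03222 K/W
Q = ΔT/R_total = 54/0.03222

Q ≈ 1680 W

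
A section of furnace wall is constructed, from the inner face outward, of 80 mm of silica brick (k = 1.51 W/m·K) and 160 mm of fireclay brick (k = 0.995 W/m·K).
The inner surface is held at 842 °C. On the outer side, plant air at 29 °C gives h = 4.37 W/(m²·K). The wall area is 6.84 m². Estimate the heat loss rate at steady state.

Q ≈ 12600 W

Using the resistance-network approach (series):
R_silica brick = L/(kA) = 0.08/(1.51×6.84) = 0.007746 K/W
R_fireclay brick = L/(kA) = 0.16/(0.995×6.84) = 0.02351 K/W
R_outer film = 1/(h_o·A) = 1/(4.37×6.84) = 0.03346 K/W
R_total = 0.06471 K/W
Q = ΔT / R_total = 813 / 0.06471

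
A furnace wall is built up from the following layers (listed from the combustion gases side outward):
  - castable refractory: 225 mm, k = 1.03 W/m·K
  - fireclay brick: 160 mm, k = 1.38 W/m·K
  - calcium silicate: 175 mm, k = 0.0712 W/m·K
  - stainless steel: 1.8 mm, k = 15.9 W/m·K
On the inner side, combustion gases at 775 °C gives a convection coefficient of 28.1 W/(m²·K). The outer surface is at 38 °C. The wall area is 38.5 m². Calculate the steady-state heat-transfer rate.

Q ≈ 10000 W

Using the resistance-network approach (series):
R_inner film = 1/(h_i·A) = 1/(28.1×38.5) = 9.243×10^-4 K/W
R_castable refractory = L/(kA) = 0.225/(1.03×38.5) = 0.005674 K/W
R_fireclay brick = L/(kA) = 0.16/(1.38×38.5) = 0.003011 K/W
R_calcium silicate = L/(kA) = 0.175/(0.0712×38.5) = 0.06384 K/W
R_stainless steel = L/(kA) = 0.0018/(15.9×38.5) = 2.94×10^-6 K/W
R_total = 0.07345 K/W
Q = ΔT / R_total = 737 / 0.07345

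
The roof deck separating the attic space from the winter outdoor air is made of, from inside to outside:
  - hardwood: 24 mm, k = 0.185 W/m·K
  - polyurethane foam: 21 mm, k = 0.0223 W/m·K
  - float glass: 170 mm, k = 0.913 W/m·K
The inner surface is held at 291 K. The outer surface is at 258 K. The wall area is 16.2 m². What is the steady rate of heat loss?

Series thermal resistances:
R_hardwood = L/(kA) = 0.024/(0.185×16.2) = 0.008008 K/W
R_polyurethane foam = L/(kA) = 0.021/(0.0223×16.2) = 0.05813 K/W
R_float glass = L/(kA) = 0.17/(0.913×16.2) = 0.01149 K/W
R_total = 0.07763 K/W
Q = ΔT / R_total = 33 / 0.07763

Q ≈ 425 W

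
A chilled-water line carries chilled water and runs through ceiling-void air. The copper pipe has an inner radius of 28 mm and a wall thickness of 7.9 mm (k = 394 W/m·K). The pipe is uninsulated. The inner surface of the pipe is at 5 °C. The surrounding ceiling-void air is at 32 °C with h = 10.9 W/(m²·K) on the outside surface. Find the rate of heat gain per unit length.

For a radial system each layer contributes R = ln(r_out/r_in)/(2πkL); films add R = 1/(hA).
R_copper pipe wall = ln(35.9/28)/(2π×394×1) = 1.004×10^-4 K/W
R_outer film = 1/(h_o·2πr_oL) = 1/(10.9×2π×0.0359×1) = 0.4067 K/W
R_total = 0.4068 K/W
Q = ΔT/R_total = 27/0.4068

q′ ≈ 66.4 W/m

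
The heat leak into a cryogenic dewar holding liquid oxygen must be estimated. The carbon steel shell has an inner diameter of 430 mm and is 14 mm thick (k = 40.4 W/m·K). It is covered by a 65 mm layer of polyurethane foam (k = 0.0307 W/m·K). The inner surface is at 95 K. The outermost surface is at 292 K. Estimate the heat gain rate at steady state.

Spherical conduction: R = (1/r_in − 1/r_out)/(4πk) per layer; series-sum.
R_carbon steel shell = (1/0.215 − 1/0.229)/(4π×40.4) = 5.601×10^-4 K/W
R_polyurethane foam = (1/0.229 − 1/0.294)/(4π×0.0307) = 2.503 K/W
R_total = 2.503 K/W
Q = ΔT/R_total = 197/2.503

Q ≈ 78.7 W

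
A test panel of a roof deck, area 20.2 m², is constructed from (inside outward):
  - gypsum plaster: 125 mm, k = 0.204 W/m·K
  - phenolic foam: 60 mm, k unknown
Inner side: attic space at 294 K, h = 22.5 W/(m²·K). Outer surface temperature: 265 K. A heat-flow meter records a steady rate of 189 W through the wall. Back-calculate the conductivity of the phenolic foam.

k ≈ 0.0246 W/(m·K)

Treating each layer as a thermal resistance in series:
R_inner film = 1/(h_i·A) = 1/(22.5×20.2) = 0.0022 K/W
R_gypsum plaster = L/(kA) = 0.125/(0.204×20.2) = 0.03033 K/W
Sum of known resistances R_other = 0.03253 K/W
Total R = ΔT/Q = 29/189 = 0.1534 K/W
R_phenolic foam = R_total − R_other = 0.1209 K/W
k = L/(R·A) = 0.06/(0.1209×20.2)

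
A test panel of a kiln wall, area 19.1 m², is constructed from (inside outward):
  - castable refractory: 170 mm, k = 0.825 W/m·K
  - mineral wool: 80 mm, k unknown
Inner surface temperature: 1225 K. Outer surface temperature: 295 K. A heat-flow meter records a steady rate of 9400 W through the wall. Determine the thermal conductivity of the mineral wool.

k ≈ 0.0475 W/(m·K)

Treating each layer as a thermal resistance in series:
R_castable refractory = L/(kA) = 0.17/(0.825×19.1) = 0.01079 K/W
Sum of known resistances R_other = 0.01079 K/W
Total R = ΔT/Q = 930/9400 = 0.09894 K/W
R_mineral wool = R_total − R_other = 0.08815 K/W
k = L/(R·A) = 0.08/(0.08815×19.1)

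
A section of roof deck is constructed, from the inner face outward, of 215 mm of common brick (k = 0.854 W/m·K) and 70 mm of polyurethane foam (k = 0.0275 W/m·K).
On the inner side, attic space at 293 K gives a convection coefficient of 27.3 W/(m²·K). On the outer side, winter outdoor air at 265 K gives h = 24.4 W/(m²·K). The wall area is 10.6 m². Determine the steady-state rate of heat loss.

Q ≈ 103 W

Model the wall as resistances in series:
R_inner film = 1/(h_i·A) = 1/(27.3×10.6) = 0.003456 K/W
R_common brick = L/(kA) = 0.215/(0.854×10.6) = 0.02375 K/W
R_polyurethane foam = L/(kA) = 0.07/(0.0275×10.6) = 0.2401 K/W
R_outer film = 1/(h_o·A) = 1/(24.4×10.6) = 0.003866 K/W
R_total = 0.2712 K/W
Q = ΔT / R_total = 28 / 0.2712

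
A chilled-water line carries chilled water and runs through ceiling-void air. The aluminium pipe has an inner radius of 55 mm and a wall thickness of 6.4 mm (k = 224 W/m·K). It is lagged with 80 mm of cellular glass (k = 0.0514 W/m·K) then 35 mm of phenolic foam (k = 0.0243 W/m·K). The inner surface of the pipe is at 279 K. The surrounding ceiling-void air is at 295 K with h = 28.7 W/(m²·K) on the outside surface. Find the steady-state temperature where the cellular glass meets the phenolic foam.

For a radial system each layer contributes R = ln(r_out/r_in)/(2πkL); films add R = 1/(hA).
R_aluminium pipe wall = ln(61.4/55)/(2π×224×1) = 7.821×10^-5 K/W
R_cellular glass = ln(141.4/61.4)/(2π×0.0514×1) = 2.583 K/W
R_phenolic foam = ln(176.4/141.4)/(2π×0.0243×1) = 1.449 K/W
R_outer film = 1/(h_o·2πr_oL) = 1/(28.7×2π×0.1764×1) = 0.03144 K/W
R_total = 4.063 K/W
Q = ΔT/R_total = 16/4.063
Q = 3.94 W/m
T_interface = T_inner + Q·ΣR(inner→interface) = 279 + 3.94×2.583

T ≈ 289 K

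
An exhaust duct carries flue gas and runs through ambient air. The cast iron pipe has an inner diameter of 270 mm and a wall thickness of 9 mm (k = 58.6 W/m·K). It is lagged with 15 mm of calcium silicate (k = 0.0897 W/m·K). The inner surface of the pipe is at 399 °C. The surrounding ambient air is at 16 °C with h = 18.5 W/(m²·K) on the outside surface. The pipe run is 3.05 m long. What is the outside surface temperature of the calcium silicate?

Cylindrical conduction, so R = ln(r₂/r₁)/(2πkL) per layer, in series:
R_cast iron pipe wall = ln(144/135)/(2π×58.6×3.05) = 5.747×10^-5 K/W
R_calcium silicate = ln(159/144)/(2π×0.0897×3.05) = 0.05764 K/W
R_outer film = 1/(h_o·2πr_oL) = 1/(18.5×2π×0.159×3.05) = 0.01774 K/W
R_total = 0.07544 K/W
Q = ΔT/R_total = 383/0.07544
Q = 5080 W
T_interface = T_inner − Q·ΣR(inner→interface) = 399 − 5080×0.0577

T ≈ 106 °C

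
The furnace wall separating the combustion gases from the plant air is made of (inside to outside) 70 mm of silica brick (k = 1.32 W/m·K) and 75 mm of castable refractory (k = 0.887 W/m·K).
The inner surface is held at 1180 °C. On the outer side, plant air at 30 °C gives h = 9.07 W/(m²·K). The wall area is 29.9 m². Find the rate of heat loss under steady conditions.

Model the wall as resistances in series:
R_silica brick = L/(kA) = 0.07/(1.32×29.9) = 0.001774 K/W
R_castable refractory = L/(kA) = 0.075/(0.887×29.9) = 0.002828 K/W
R_outer film = 1/(h_o·A) = 1/(9.07×29.9) = 0.003687 K/W
R_total = 0.008289 K/W
Q = ΔT / R_total = 1150 / 0.008289

Q ≈ 139000 W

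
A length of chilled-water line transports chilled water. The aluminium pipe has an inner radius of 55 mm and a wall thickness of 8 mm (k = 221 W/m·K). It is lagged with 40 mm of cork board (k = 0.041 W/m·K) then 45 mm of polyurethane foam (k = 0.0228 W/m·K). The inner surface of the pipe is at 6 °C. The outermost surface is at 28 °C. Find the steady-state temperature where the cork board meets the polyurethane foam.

T ≈ 15.5 °C

Treating each annulus and film as a series resistance:
R_aluminium pipe wall = ln(63/55)/(2π×221×1) = 9.78×10^-5 K/W
R_cork board = ln(103/63)/(2π×0.041×1) = 1.908 K/W
R_polyurethane foam = ln(148/103)/(2π×0.0228×1) = 2.53 K/W
R_total = 4.439 K/W
Q = ΔT/R_total = 22/4.439
Q = 4.96 W/m
T_interface = T_inner + Q·ΣR(inner→interface) = 6 + 4.96×1.908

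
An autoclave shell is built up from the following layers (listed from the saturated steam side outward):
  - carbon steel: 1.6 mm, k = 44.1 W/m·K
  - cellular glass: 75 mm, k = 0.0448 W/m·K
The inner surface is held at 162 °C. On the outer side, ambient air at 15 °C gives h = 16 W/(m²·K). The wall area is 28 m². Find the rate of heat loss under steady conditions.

Model the wall as resistances in series:
R_carbon steel = L/(kA) = 0.0016/(44.1×28) = 1.296×10^-6 K/W
R_cellular glass = L/(kA) = 0.075/(0.0448×28) = 0.05979 K/W
R_outer film = 1/(h_o·A) = 1/(16×28) = 0.002232 K/W
R_total = 0.06202 K/W
Q = ΔT / R_total = 147 / 0.06202

Q ≈ 2370 W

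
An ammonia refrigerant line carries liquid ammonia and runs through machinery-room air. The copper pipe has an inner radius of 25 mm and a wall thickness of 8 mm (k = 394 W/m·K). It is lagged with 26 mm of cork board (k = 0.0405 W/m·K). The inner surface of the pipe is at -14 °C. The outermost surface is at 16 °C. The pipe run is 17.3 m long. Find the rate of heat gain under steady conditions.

Q ≈ 227 W

Cylindrical conduction, so R = ln(r₂/r₁)/(2πkL) per layer, in series:
R_copper pipe wall = ln(33/25)/(2π×394×17.3) = 6.483×10^-6 K/W
R_cork board = ln(59/33)/(2π×0.0405×17.3) = 0.132 K/W
R_total = 0.132 K/W
Q = ΔT/R_total = 30/0.132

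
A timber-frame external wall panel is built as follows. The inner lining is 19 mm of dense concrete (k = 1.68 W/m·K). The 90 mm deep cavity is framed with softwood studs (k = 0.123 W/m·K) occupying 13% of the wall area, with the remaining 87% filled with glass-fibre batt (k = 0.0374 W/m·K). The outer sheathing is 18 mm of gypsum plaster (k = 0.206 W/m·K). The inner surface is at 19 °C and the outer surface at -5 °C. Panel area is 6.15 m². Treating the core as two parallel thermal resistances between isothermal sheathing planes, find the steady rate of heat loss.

Q ≈ 75.6 W

Sheathing layers in series; stud and cavity paths in parallel between them.
R_inner = 0.019/(1.68×6.15) = 0.001839 K/W
R_stud  = 0.09/(0.123×0.13×6.15) = 0.9152 K/W
R_cav   = 0.09/(0.0374×0.87×6.15) = 0.4498 K/W
1/R_core = 1/R_stud + 1/R_cav → R_core = 0.3016 K/W
R_outer = 0.018/(0.206×6.15) = 0.01421 K/W
R_total = 0.3176 K/W
Q = ΔT/R_total = 24/0.3176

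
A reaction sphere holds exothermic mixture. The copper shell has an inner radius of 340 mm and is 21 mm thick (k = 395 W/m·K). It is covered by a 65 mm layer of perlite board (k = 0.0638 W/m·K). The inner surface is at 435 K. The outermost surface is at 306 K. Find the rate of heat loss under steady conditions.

Q ≈ 245 W

Spherical conduction: R = (1/r_in − 1/r_out)/(4πk) per layer; series-sum.
R_copper shell = (1/0.34 − 1/0.361)/(4π×395) = 3.447×10^-5 K/W
R_perlite board = (1/0.361 − 1/0.426)/(4π×0.0638) = 0.5272 K/W
R_total = 0.5272 K/W
Q = ΔT/R_total = 129/0.5272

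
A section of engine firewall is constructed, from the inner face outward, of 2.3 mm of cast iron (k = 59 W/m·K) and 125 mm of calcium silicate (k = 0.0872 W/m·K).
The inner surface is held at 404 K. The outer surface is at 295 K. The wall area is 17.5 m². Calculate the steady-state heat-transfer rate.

Thermal resistances in series:
R_cast iron = L/(kA) = 0.0023/(59×17.5) = 2.228×10^-6 K/W
R_calcium silicate = L/(kA) = 0.125/(0.0872×17.5) = 0.08191 K/W
R_total = 0.08192 K/W
Q = ΔT / R_total = 109 / 0.08192

Q ≈ 1330 W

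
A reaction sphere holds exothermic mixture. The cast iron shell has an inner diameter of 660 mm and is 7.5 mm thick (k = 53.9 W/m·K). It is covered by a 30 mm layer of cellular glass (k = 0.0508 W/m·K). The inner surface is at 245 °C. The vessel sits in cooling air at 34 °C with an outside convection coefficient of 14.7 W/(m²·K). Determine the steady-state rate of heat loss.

Q ≈ 503 W

For a spherical shell R = (1/r₁ − 1/r₂)/(4πk); film R = 1/(h·4πr²). In series:
R_cast iron shell = (1/0.33 − 1/0.3375)/(4π×53.9) = 9.942×10^-5 K/W
R_cellular glass = (1/0.3375 − 1/0.3675)/(4π×0.0508) = 0.3789 K/W
R_outer film = 1/(h·4πr_o²) = 1/(14.7×4π×0.3675²) = 0.04008 K/W
R_total = 0.4191 K/W
Q = ΔT/R_total = 211/0.4191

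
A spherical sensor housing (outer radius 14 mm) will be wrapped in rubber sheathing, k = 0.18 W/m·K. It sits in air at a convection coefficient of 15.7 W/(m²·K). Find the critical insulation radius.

For a sphere r_cr = 2k/h = 2×0.18/15.7
r_cr = 22.9 mm; since the bare radius (14 mm) is below r_cr, adding a thin layer of insulation will *increase* heat loss.

r_cr ≈ 22.9 mm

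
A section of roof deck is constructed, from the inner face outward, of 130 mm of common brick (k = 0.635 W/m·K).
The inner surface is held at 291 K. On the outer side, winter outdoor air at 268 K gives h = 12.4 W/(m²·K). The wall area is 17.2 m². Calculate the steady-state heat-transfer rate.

Using the resistance-network approach (series):
R_common brick = L/(kA) = 0.13/(0.635×17.2) = 0.0119 K/W
R_outer film = 1/(h_o·A) = 1/(12.4×17.2) = 0.004689 K/W
R_total = 0.01659 K/W
Q = ΔT / R_total = 23 / 0.01659

Q ≈ 1390 W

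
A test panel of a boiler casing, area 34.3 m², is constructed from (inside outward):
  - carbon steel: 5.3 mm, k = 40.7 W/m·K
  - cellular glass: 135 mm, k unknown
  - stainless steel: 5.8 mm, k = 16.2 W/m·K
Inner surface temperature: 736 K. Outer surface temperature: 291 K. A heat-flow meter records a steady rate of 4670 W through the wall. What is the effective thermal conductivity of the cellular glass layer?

Treating each layer as a thermal resistance in series:
R_carbon steel = L/(kA) = 0.0053/(40.7×34.3) = 3.797×10^-6 K/W
R_stainless steel = L/(kA) = 0.0058/(16.2×34.3) = 1.044×10^-5 K/W
Sum of known resistances R_other = 1.423×10^-5 K/W
Total R = ΔT/Q = 445/4670 = 0.09529 K/W
R_cellular glass = R_total − R_other = 0.09527 K/W
k = L/(R·A) = 0.135/(0.09527×34.3)

k ≈ 0.0413 W/(m·K)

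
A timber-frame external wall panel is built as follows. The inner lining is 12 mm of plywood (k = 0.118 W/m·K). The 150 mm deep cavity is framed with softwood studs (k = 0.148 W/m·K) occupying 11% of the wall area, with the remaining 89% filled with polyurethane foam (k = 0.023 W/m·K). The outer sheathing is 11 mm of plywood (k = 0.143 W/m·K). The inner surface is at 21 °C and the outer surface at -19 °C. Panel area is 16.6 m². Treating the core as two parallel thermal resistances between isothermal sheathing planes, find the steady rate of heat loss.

Sheathing layers in series; stud and cavity paths in parallel between them.
R_inner = 0.012/(0.118×16.6) = 0.006126 K/W
R_stud  = 0.15/(0.148×0.11×16.6) = 0.555 K/W
R_cav   = 0.15/(0.023×0.89×16.6) = 0.4414 K/W
1/R_core = 1/R_stud + 1/R_cav → R_core = 0.2459 K/W
R_outer = 0.011/(0.143×16.6) = 0.004634 K/W
R_total = 0.2566 K/W
Q = ΔT/R_total = 40/0.2566

Q ≈ 156 W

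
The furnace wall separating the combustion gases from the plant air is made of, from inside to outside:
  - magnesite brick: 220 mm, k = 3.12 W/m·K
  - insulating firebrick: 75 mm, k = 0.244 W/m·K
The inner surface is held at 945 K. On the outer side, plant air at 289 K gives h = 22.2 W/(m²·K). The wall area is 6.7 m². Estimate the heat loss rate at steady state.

Q ≈ 10400 W

Treating each layer as a thermal resistance in series:
R_magnesite brick = L/(kA) = 0.22/(3.12×6.7) = 0.01052 K/W
R_insulating firebrick = L/(kA) = 0.075/(0.244×6.7) = 0.04588 K/W
R_outer film = 1/(h_o·A) = 1/(22.2×6.7) = 0.006723 K/W
R_total = 0.06312 K/W
Q = ΔT / R_total = 656 / 0.06312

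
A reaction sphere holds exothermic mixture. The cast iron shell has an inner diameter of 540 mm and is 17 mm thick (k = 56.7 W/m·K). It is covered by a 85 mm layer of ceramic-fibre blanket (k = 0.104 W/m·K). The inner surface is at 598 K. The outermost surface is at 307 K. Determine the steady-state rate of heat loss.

Spherical conduction: R = (1/r_in − 1/r_out)/(4πk) per layer; series-sum.
R_cast iron shell = (1/0.27 − 1/0.287)/(4π×56.7) = 3.079×10^-4 K/W
R_ceramic-fibre blanket = (1/0.287 − 1/0.372)/(4π×0.104) = 0.6092 K/W
R_total = 0.6095 K/W
Q = ΔT/R_total = 291/0.6095

Q ≈ 477 W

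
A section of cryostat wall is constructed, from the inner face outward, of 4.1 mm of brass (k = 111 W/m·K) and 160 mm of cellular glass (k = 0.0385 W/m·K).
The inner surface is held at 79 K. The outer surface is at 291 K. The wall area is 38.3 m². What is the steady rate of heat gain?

Series thermal resistances:
R_brass = L/(kA) = 0.0041/(111×38.3) = 9.644×10^-7 K/W
R_cellular glass = L/(kA) = 0.16/(0.0385×38.3) = 0.1085 K/W
R_total = 0.1085 K/W
Q = ΔT / R_total = 212 / 0.1085

Q ≈ 1950 W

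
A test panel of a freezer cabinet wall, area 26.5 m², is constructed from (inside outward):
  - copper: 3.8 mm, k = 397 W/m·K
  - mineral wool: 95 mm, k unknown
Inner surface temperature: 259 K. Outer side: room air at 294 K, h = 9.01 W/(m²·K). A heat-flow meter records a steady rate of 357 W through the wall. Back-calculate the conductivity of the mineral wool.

k ≈ 0.0382 W/(m·K)

Model the wall as resistances in series:
R_copper = L/(kA) = 0.0038/(397×26.5) = 3.612×10^-7 K/W
R_outer film = 1/(h_o·A) = 1/(9.01×26.5) = 0.004188 K/W
Sum of known resistances R_other = 0.004189 K/W
Total R = ΔT/Q = 35/357 = 0.09804 K/W
R_mineral wool = R_total − R_other = 0.09385 K/W
k = L/(R·A) = 0.095/(0.09385×26.5)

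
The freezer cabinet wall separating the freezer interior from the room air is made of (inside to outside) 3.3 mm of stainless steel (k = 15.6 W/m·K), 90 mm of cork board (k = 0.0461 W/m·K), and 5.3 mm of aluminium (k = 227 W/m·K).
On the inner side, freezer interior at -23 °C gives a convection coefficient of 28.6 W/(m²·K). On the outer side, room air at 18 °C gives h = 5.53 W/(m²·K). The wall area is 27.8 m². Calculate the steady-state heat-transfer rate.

Q ≈ 526 W

Series thermal resistances:
R_inner film = 1/(h_i·A) = 1/(28.6×27.8) = 0.001258 K/W
R_stainless steel = L/(kA) = 0.0033/(15.6×27.8) = 7.609×10^-6 K/W
R_cork board = L/(kA) = 0.09/(0.0461×27.8) = 0.07023 K/W
R_aluminium = L/(kA) = 0.0053/(227×27.8) = 8.399×10^-7 K/W
R_outer film = 1/(h_o·A) = 1/(5.53×27.8) = 0.006505 K/W
R_total = 0.078 K/W
Q = ΔT / R_total = 41 / 0.078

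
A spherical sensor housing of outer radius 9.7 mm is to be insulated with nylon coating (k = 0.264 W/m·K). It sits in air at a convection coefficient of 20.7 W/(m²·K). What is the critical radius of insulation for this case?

For a sphere r_cr = 2k/h = 2×0.264/20.7
r_cr = 25.5 mm; since the bare radius (9.7 mm) is below r_cr, adding a thin layer of insulation will *increase* heat loss.

r_cr ≈ 25.5 mm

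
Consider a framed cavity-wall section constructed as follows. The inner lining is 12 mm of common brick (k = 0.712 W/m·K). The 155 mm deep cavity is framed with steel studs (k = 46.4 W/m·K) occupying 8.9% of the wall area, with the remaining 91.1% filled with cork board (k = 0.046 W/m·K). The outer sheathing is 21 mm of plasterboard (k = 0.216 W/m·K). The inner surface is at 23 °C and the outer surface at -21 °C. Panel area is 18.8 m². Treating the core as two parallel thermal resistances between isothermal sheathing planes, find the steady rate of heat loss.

Sheathing layers in series; stud and cavity paths in parallel between them.
R_inner = 0.012/(0.712×18.8) = 8.965×10^-4 K/W
R_stud  = 0.155/(46.4×0.089×18.8) = 0.001996 K/W
R_cav   = 0.155/(0.046×0.911×18.8) = 0.1967 K/W
1/R_core = 1/R_stud + 1/R_cav → R_core = 0.001976 K/W
R_outer = 0.021/(0.216×18.8) = 0.005171 K/W
R_total = 0.008044 K/W
Q = ΔT/R_total = 44/0.008044

Q ≈ 5470 W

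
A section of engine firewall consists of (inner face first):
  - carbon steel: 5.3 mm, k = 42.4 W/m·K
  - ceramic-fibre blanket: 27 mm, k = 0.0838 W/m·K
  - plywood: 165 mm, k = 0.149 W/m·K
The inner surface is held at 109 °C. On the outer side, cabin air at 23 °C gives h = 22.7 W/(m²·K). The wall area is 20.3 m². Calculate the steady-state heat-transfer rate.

Series thermal resistances:
R_carbon steel = L/(kA) = 0.0053/(42.4×20.3) = 6.158×10^-6 K/W
R_ceramic-fibre blanket = L/(kA) = 0.027/(0.0838×20.3) = 0.01587 K/W
R_plywood = L/(kA) = 0.165/(0.149×20.3) = 0.05455 K/W
R_outer film = 1/(h_o·A) = 1/(22.7×20.3) = 0.00217 K/W
R_total = 0.0726 K/W
Q = ΔT / R_total = 86 / 0.0726

Q ≈ 1180 W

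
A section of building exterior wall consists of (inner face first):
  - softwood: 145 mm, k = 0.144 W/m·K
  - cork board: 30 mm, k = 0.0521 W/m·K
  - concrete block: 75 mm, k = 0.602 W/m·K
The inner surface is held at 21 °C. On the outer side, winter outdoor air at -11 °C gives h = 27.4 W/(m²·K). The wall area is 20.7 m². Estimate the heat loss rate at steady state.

Thermal resistances in series:
R_softwood = L/(kA) = 0.145/(0.144×20.7) = 0.04864 K/W
R_cork board = L/(kA) = 0.03/(0.0521×20.7) = 0.02782 K/W
R_concrete block = L/(kA) = 0.075/(0.602×20.7) = 0.006019 K/W
R_outer film = 1/(h_o·A) = 1/(27.4×20.7) = 0.001763 K/W
R_total = 0.08424 K/W
Q = ΔT / R_total = 32 / 0.08424

Q ≈ 380 W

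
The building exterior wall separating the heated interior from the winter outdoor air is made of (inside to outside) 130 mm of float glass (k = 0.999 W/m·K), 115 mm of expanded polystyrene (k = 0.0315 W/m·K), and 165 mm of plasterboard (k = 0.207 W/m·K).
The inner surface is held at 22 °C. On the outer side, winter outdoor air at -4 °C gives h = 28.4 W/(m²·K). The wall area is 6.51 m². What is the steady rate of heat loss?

Q ≈ 36.7 W

Thermal resistances in series:
R_float glass = L/(kA) = 0.13/(0.999×6.51) = 0.01999 K/W
R_expanded polystyrene = L/(kA) = 0.115/(0.0315×6.51) = 0.5608 K/W
R_plasterboard = L/(kA) = 0.165/(0.207×6.51) = 0.1224 K/W
R_outer film = 1/(h_o·A) = 1/(28.4×6.51) = 0.005409 K/W
R_total = 0.7086 K/W
Q = ΔT / R_total = 26 / 0.7086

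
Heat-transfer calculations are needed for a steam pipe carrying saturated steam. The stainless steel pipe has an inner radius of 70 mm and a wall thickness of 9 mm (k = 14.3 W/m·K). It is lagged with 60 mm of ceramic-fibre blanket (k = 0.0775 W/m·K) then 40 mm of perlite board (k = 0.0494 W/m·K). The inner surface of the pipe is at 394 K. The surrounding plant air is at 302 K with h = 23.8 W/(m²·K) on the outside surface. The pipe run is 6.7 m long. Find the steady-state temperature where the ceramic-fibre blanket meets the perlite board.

Treating each annulus and film as a series resistance:
R_stainless steel pipe wall = ln(79/70)/(2π×14.3×6.7) = 2.009×10^-4 K/W
R_ceramic-fibre blanket = ln(139/79)/(2π×0.0775×6.7) = 0.1732 K/W
R_perlite board = ln(179/139)/(2π×0.0494×6.7) = 0.1216 K/W
R_outer film = 1/(h_o·2πr_oL) = 1/(23.8×2π×0.179×6.7) = 0.005576 K/W
R_total = 0.3006 K/W
Q = ΔT/R_total = 92/0.3006
Q = 306 W
T_interface = T_inner − Q·ΣR(inner→interface) = 394 − 306×0.1734

T ≈ 341 K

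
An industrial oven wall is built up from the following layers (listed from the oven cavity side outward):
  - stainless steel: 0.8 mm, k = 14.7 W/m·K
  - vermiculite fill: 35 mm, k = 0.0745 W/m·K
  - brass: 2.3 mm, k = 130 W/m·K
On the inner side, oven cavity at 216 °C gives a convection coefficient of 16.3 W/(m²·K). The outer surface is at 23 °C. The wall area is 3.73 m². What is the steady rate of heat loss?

Q ≈ 1360 W

Using the resistance-network approach (series):
R_inner film = 1/(h_i·A) = 1/(16.3×3.73) = 0.01645 K/W
R_stainless steel = L/(kA) = 0.0008/(14.7×3.73) = 1.459×10^-5 K/W
R_vermiculite fill = L/(kA) = 0.035/(0.0745×3.73) = 0.126 K/W
R_brass = L/(kA) = 0.0023/(130×3.73) = 4.743×10^-6 K/W
R_total = 0.1424 K/W
Q = ΔT / R_total = 193 / 0.1424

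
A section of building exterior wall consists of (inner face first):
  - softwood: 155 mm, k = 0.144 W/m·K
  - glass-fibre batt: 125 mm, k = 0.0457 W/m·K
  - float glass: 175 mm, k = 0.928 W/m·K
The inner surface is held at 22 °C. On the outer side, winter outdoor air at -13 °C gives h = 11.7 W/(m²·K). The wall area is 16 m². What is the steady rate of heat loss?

Model the wall as resistances in series:
R_softwood = L/(kA) = 0.155/(0.144×16) = 0.06727 K/W
R_glass-fibre batt = L/(kA) = 0.125/(0.0457×16) = 0.171 K/W
R_float glass = L/(kA) = 0.175/(0.928×16) = 0.01179 K/W
R_outer film = 1/(h_o·A) = 1/(11.7×16) = 0.005342 K/W
R_total = 0.2554 K/W
Q = ΔT / R_total = 35 / 0.2554

Q ≈ 137 W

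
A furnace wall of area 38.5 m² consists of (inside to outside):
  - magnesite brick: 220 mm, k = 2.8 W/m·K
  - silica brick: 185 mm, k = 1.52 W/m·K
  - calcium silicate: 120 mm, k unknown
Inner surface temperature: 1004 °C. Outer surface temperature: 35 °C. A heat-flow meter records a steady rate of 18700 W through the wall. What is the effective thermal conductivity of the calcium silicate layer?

k ≈ 0.0669 W/(m·K)

Model the wall as resistances in series:
R_magnesite brick = L/(kA) = 0.22/(2.8×38.5) = 0.002041 K/W
R_silica brick = L/(kA) = 0.185/(1.52×38.5) = 0.003161 K/W
Sum of known resistances R_other = 0.005202 K/W
Total R = ΔT/Q = 969/18700 = 0.05182 K/W
R_calcium silicate = R_total − R_other = 0.04662 K/W
k = L/(R·A) = 0.12/(0.04662×38.5)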